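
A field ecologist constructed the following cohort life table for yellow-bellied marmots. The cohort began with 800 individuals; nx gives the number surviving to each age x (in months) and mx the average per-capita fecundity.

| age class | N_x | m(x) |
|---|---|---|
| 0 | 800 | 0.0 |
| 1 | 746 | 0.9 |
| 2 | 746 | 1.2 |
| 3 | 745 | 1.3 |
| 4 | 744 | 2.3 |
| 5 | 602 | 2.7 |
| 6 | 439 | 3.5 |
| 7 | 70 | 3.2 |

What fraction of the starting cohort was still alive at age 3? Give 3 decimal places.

l_3 = n_3/n_0 = 745/800 = 0.93125 → 0.931

0.931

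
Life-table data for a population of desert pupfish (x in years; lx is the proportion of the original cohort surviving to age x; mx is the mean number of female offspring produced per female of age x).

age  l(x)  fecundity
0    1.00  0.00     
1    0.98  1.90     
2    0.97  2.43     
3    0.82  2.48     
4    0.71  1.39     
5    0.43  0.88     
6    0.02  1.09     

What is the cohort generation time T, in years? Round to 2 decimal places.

2.44

lx·mx: 0, 1.862, 2.3571, 2.0336, 0.9869, 0.3784, 0.0218 → R0 = 7.6398
x·lx·mx: 0, 1.862, 4.7142, 6.1008, 3.9476, 1.892, 0.1308 → Σ = 18.6474
T = 18.6474 / 7.6398 = 2.440823… → 2.44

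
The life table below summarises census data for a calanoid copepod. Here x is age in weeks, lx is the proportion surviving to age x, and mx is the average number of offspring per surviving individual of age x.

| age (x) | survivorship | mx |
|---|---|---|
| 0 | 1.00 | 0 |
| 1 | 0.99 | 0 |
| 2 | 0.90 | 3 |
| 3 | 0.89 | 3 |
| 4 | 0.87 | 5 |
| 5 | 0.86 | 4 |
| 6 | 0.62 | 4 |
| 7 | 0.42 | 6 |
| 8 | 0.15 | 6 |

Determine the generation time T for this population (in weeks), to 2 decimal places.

4.60

lx·mx: 0, 0, 2.7, 2.67, 4.35, 3.44, 2.48, 2.52, 0.9 → R0 = 19.06
x·lx·mx: 0, 0, 5.4, 8.01, 17.4, 17.2, 14.88, 17.64, 7.2 → Σ = 87.73
T = 87.73 / 19.06 = 4.602833… → 4.60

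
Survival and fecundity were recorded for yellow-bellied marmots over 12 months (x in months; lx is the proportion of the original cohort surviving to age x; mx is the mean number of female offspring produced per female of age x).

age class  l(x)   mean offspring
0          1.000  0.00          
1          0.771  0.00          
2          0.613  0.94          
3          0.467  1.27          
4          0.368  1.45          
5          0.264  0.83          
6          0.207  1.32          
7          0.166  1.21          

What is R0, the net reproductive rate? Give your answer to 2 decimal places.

lx·mx by age: 0, 0, 0.57622, 0.59309, 0.5336, 0.21912, 0.27324, 0.20086
R0 = Σ lx·mx = 2.39613 → 2.40

2.40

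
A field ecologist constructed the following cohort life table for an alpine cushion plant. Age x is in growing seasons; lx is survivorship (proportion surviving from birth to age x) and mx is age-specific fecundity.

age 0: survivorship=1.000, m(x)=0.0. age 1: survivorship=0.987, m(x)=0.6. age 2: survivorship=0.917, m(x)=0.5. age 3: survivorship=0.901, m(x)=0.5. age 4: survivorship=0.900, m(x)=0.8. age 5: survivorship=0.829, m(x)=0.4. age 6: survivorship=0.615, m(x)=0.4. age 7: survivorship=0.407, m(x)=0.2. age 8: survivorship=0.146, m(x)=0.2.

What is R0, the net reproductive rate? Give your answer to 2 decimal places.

lx·mx by age: 0, 0.5922, 0.4585, 0.4505, 0.72, 0.3316, 0.246, 0.0814, 0.0292
R0 = Σ lx·mx = 2.9094 → 2.91

2.91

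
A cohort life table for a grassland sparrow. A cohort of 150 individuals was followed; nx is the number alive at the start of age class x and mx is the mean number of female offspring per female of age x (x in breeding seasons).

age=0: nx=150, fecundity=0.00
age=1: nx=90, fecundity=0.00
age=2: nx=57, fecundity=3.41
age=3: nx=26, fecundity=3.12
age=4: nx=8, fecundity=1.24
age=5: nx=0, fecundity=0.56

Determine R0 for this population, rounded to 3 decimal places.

lx = nx/n0 = nx/150: 1, 0.6, 0.38, 0.17333…, 0.05333…, 0
lx·mx by age: 0, 0, 1.2958, 0.5408…, 0.066133…, 0
R0 = Σ lx·mx = 1.902733… → 1.903

1.903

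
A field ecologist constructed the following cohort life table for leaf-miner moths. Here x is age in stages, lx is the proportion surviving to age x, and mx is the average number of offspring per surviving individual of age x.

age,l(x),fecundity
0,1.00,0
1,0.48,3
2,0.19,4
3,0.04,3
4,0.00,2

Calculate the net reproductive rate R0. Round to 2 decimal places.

2.32

lx·mx by age: 0, 1.44, 0.76, 0.12, 0
R0 = Σ lx·mx = 2.32 → 2.32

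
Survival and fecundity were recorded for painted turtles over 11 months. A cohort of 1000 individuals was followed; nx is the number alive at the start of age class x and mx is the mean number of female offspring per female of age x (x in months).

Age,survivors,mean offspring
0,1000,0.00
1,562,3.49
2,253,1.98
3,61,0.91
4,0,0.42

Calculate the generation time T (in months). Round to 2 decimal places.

lx = nx/n0 = nx/1000: 1, 0.562, 0.253, 0.061, 0
lx·mx: 0, 1.96138, 0.50094, 0.05551, 0 → R0 = 2.51783
x·lx·mx: 0, 1.96138, 1.00188, 0.16653, 0 → Σ = 3.12979
T = 3.12979 / 2.51783 = 1.243051… → 1.24

1.24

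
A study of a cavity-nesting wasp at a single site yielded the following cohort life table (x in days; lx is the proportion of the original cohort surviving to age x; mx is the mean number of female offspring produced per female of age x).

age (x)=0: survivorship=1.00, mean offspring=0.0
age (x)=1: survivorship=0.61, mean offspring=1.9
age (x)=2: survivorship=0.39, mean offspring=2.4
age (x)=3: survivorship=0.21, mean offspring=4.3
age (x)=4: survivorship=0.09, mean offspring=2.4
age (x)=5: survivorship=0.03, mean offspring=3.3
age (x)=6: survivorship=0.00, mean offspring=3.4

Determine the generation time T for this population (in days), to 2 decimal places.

lx·mx: 0, 1.159, 0.936, 0.903, 0.216, 0.099, 0 → R0 = 3.313
x·lx·mx: 0, 1.159, 1.872, 2.709, 0.864, 0.495, 0 → Σ = 7.099
T = 7.099 / 3.313 = 2.142771… → 2.14

2.14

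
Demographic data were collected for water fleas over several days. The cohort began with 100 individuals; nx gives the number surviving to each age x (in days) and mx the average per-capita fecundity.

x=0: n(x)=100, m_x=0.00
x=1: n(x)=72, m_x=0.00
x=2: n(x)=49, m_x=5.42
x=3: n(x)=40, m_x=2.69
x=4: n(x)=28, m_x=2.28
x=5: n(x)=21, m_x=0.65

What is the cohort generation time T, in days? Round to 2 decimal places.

lx = nx/n0 = nx/100: 1, 0.72, 0.49, 0.4, 0.28, 0.21
lx·mx: 0, 0, 2.6558, 1.076, 0.6384, 0.1365 → R0 = 4.5067
x·lx·mx: 0, 0, 5.3116, 3.228, 2.5536, 0.6825 → Σ = 11.7757
T = 11.7757 / 4.5067 = 2.612932… → 2.61

2.61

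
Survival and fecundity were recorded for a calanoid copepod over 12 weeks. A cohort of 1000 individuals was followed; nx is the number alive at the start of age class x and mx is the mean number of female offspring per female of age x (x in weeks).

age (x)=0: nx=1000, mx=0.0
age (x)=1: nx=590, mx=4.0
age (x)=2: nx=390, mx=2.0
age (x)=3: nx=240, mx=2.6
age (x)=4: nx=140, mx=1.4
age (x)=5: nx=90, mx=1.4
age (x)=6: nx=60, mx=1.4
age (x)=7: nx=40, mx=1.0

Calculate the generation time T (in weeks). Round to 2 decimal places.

lx = nx/n0 = nx/1000: 1, 0.59, 0.39, 0.24, 0.14, 0.09, 0.06, 0.04
lx·mx: 0, 2.36, 0.78, 0.624, 0.196, 0.126, 0.084, 0.04 → R0 = 4.21
x·lx·mx: 0, 2.36, 1.56, 1.872, 0.784, 0.63, 0.504, 0.28 → Σ = 7.99
T = 7.99 / 4.21 = 1.897862… → 1.90

1.90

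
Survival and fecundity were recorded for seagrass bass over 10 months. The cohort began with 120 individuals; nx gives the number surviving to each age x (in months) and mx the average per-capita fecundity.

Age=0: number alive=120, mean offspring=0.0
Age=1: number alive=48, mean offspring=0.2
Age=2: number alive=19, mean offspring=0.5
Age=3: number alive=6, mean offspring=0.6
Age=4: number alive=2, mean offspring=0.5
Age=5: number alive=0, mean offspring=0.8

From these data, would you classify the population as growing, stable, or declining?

declining

lx = nx/n0 = nx/120: 1, 0.4, 0.15833…, 0.05, 0.01667…, 0
R0 = Σ lx·mx = 0 + 0.08 + 0.079167… + 0.03 + 0.008333… + 0 = 0.1975…
R0 < 1, so the population is declining.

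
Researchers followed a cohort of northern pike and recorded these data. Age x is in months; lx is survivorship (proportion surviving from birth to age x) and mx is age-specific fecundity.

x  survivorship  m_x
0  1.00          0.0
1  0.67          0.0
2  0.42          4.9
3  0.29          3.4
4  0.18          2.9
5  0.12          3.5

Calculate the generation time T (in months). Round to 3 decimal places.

lx·mx: 0, 0, 2.058, 0.986, 0.522, 0.42 → R0 = 3.986
x·lx·mx: 0, 0, 4.116, 2.958, 2.088, 2.1 → Σ = 11.262
T = 11.262 / 3.986 = 2.825389… → 2.825

2.825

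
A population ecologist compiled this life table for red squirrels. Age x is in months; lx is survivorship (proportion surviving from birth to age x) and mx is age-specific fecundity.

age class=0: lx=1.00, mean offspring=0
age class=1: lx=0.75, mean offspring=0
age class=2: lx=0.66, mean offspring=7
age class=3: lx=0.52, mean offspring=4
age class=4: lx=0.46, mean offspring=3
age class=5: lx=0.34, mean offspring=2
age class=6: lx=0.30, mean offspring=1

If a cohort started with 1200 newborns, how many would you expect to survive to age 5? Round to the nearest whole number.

Expected survivors = N0 · l_5 = 1200 × 0.34 = 408 → 408

408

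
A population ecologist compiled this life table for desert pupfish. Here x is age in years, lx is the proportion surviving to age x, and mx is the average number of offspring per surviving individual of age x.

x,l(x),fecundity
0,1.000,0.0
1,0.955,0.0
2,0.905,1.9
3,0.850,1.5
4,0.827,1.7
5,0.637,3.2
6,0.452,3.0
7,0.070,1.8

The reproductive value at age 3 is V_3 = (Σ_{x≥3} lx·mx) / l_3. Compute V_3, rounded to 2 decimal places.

7.30

lx·mx for x ≥ 3: 1.275, 1.4059, 2.0384, 1.356, 0.126 → sum = 6.2013
V_3 = 6.2013 / l_3 = 6.2013 / 0.85 = 7.295647… → 7.30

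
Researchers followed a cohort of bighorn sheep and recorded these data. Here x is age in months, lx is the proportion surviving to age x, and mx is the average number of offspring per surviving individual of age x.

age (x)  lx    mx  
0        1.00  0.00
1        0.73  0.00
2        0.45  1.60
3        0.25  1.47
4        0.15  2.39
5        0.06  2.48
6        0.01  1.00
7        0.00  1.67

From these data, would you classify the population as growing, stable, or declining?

growing

R0 = Σ lx·mx = 0 + 0 + 0.72 + 0.3675 + 0.3585 + 0.1488 + 0.01 + 0 = 1.6048
R0 > 1, so the population is growing.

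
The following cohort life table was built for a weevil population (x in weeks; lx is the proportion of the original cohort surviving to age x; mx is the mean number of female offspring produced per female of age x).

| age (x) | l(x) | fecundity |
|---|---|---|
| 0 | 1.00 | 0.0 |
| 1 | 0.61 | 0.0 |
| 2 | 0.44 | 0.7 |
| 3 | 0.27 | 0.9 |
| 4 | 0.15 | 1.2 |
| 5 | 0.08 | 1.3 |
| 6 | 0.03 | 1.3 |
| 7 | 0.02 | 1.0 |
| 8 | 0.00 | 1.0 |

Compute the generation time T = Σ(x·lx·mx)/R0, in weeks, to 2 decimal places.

3.31

lx·mx: 0, 0, 0.308, 0.243, 0.18, 0.104, 0.039, 0.02, 0 → R0 = 0.894
x·lx·mx: 0, 0, 0.616, 0.729, 0.72, 0.52, 0.234, 0.14, 0 → Σ = 2.959
T = 2.959 / 0.894 = 3.309843… → 3.31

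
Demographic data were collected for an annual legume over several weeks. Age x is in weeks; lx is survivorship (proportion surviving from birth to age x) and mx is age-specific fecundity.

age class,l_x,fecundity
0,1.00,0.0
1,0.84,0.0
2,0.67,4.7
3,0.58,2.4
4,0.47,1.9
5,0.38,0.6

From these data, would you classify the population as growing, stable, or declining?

growing

R0 = Σ lx·mx = 0 + 0 + 3.149 + 1.392 + 0.893 + 0.228 = 5.662
R0 > 1, so the population is growing.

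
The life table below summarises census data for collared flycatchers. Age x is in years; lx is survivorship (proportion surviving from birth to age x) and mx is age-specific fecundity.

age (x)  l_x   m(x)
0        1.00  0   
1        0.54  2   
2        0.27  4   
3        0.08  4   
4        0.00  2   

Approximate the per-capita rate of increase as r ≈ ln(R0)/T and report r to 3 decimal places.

R0 = Σ lx·mx = 0 + 1.08 + 1.08 + 0.32 + 0 = 2.48
Σ x·lx·mx = 4.2; T = 4.2/2.48 = 1.69355…
r ≈ ln(R0)/T = ln(2.48)/1.69355… = 0.53631… → 0.536

0.536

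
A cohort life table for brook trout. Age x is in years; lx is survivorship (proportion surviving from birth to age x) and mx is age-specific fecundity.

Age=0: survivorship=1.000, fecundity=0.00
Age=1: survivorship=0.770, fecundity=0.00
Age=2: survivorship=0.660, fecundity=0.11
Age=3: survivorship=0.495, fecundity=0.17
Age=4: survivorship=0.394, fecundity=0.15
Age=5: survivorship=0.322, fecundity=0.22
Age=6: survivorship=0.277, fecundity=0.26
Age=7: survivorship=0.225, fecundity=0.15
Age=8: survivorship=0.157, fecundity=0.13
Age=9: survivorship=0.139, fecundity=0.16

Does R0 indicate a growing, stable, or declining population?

declining

R0 = Σ lx·mx = 0 + 0 + 0.0726 + 0.08415 + 0.0591 + 0.07084 + 0.07202 + 0.03375 + 0.02041 + 0.02224 = 0.43511
R0 < 1, so the population is declining.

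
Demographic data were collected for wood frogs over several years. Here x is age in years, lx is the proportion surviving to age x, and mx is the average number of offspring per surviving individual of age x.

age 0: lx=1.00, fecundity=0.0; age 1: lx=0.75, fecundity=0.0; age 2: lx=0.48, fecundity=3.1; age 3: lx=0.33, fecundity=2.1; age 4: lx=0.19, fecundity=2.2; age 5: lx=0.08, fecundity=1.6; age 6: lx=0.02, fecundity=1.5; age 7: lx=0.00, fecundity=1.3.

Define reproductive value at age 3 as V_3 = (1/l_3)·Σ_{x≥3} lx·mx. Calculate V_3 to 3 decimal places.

lx·mx for x ≥ 3: 0.693, 0.418, 0.128, 0.03, 0 → sum = 1.269
V_3 = 1.269 / l_3 = 1.269 / 0.33 = 3.845455… → 3.845

3.845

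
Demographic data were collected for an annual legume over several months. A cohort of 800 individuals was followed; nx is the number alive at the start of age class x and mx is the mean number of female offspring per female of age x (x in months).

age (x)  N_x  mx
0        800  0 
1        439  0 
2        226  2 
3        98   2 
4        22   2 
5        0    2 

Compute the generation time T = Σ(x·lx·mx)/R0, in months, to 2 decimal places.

2.41

lx = nx/n0 = nx/800: 1, 0.54875, 0.2825, 0.1225, 0.0275, 0
lx·mx: 0, 0, 0.565, 0.245, 0.055, 0 → R0 = 0.865
x·lx·mx: 0, 0, 1.13, 0.735, 0.22, 0 → Σ = 2.085
T = 2.085 / 0.865 = 2.410405… → 2.41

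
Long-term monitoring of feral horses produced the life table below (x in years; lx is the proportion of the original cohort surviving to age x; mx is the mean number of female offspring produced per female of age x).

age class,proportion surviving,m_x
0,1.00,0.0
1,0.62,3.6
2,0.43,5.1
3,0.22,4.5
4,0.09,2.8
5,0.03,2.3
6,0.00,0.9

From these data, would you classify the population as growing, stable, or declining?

growing

R0 = Σ lx·mx = 0 + 2.232 + 2.193 + 0.99 + 0.252 + 0.069 + 0 = 5.736
R0 > 1, so the population is growing.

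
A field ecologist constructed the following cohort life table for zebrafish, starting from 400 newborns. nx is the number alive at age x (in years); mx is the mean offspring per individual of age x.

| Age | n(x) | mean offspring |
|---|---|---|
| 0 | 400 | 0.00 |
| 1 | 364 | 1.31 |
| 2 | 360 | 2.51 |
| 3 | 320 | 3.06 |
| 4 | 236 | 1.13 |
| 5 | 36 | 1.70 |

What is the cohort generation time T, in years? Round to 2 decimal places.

lx = nx/n0 = nx/400: 1, 0.91, 0.9, 0.8, 0.59, 0.09
lx·mx: 0, 1.1921, 2.259, 2.448, 0.6667, 0.153 → R0 = 6.7188
x·lx·mx: 0, 1.1921, 4.518, 7.344, 2.6668, 0.765 → Σ = 16.4859
T = 16.4859 / 6.7188 = 2.453697… → 2.45

2.45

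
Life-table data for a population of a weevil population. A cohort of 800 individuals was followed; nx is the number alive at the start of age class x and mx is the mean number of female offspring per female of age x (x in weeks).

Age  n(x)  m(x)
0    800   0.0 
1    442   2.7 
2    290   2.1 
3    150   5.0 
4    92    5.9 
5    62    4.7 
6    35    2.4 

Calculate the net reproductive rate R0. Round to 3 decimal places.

lx = nx/n0 = nx/800: 1, 0.5525, 0.3625, 0.1875, 0.115, 0.0775, 0.04375
lx·mx by age: 0, 1.49175, 0.76125, 0.9375, 0.6785, 0.36425, 0.105
R0 = Σ lx·mx = 4.33825 → 4.338

4.338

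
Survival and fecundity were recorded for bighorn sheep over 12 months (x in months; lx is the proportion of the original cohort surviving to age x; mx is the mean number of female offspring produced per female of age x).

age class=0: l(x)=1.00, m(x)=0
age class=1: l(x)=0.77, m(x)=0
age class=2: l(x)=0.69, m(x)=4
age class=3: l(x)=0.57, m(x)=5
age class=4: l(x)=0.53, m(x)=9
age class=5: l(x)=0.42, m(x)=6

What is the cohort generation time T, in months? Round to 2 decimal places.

3.55

lx·mx: 0, 0, 2.76, 2.85, 4.77, 2.52 → R0 = 12.9
x·lx·mx: 0, 0, 5.52, 8.55, 19.08, 12.6 → Σ = 45.75
T = 45.75 / 12.9 = 3.546512… → 3.55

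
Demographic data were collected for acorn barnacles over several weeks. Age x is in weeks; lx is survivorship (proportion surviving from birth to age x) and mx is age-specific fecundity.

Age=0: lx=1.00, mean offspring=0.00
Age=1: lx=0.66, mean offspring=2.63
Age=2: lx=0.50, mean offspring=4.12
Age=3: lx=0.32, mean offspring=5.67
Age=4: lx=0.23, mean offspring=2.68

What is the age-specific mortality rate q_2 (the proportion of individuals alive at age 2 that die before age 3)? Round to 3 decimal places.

0.360

q_2 = (l_2 − l_3) / l_2 = (0.5 − 0.32) / 0.5
     = 0.18 / 0.5 = 0.36 → 0.360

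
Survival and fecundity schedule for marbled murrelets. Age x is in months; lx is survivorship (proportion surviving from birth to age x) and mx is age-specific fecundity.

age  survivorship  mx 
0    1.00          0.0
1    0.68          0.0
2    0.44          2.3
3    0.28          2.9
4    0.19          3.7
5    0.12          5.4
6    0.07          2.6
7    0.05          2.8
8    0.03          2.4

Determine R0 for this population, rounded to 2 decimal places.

lx·mx by age: 0, 0, 1.012, 0.812, 0.703, 0.648, 0.182, 0.14, 0.072
R0 = Σ lx·mx = 3.569 → 3.57

3.57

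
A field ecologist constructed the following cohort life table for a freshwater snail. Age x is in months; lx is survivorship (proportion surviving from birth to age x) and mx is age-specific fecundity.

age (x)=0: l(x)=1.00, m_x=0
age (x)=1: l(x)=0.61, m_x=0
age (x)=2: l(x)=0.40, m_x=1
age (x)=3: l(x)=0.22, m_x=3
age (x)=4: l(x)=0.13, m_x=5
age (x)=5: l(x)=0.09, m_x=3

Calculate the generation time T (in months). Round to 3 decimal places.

lx·mx: 0, 0, 0.4, 0.66, 0.65, 0.27 → R0 = 1.98
x·lx·mx: 0, 0, 0.8, 1.98, 2.6, 1.35 → Σ = 6.73
T = 6.73 / 1.98 = 3.39899… → 3.399

3.399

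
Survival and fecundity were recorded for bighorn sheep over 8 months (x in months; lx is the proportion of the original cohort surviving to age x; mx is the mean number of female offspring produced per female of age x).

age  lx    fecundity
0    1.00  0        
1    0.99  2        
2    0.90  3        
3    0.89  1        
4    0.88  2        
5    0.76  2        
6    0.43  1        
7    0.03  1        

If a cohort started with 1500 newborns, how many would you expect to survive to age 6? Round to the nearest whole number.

Expected survivors = N0 · l_6 = 1500 × 0.43 = 645 → 645

645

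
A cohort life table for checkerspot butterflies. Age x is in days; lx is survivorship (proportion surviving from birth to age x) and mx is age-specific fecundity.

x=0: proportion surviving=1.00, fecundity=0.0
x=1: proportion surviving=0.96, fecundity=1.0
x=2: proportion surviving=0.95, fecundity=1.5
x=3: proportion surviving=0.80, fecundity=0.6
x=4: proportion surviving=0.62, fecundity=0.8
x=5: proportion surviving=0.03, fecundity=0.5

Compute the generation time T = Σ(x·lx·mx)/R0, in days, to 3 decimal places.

lx·mx: 0, 0.96, 1.425, 0.48, 0.496, 0.015 → R0 = 3.376
x·lx·mx: 0, 0.96, 2.85, 1.44, 1.984, 0.075 → Σ = 7.309
T = 7.309 / 3.376 = 2.164988… → 2.165

2.165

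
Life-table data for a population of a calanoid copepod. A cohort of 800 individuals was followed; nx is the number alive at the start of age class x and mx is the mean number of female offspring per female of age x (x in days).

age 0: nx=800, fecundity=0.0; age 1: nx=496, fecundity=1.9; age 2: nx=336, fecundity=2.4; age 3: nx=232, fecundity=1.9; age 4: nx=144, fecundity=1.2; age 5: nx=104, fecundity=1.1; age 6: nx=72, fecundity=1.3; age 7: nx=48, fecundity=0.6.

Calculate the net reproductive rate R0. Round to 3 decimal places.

lx = nx/n0 = nx/800: 1, 0.62, 0.42, 0.29, 0.18, 0.13, 0.09, 0.06
lx·mx by age: 0, 1.178, 1.008, 0.551, 0.216, 0.143, 0.117, 0.036
R0 = Σ lx·mx = 3.249 → 3.249

3.249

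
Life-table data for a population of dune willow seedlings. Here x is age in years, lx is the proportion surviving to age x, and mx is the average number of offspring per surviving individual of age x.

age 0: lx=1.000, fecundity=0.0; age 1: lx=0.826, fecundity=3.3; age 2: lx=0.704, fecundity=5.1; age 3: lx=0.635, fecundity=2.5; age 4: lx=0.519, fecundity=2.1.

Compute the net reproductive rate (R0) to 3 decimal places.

lx·mx by age: 0, 2.7258, 3.5904, 1.5875, 1.0899
R0 = Σ lx·mx = 8.9936 → 8.994

8.994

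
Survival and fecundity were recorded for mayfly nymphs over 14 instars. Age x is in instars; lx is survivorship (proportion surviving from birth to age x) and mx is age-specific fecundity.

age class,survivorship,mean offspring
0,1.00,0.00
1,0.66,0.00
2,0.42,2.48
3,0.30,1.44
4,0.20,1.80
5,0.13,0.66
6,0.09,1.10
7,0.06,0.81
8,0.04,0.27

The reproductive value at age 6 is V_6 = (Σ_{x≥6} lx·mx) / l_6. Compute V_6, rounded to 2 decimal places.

1.76

lx·mx for x ≥ 6: 0.099, 0.0486, 0.0108 → sum = 0.1584
V_6 = 0.1584 / l_6 = 0.1584 / 0.09 = 1.76 → 1.76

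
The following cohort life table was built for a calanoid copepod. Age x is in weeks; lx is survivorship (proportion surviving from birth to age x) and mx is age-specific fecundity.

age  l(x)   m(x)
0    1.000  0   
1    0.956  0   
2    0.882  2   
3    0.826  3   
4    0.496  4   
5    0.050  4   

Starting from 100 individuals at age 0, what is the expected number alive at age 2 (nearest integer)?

88

Expected survivors = N0 · l_2 = 100 × 0.882 = 88.2 → 88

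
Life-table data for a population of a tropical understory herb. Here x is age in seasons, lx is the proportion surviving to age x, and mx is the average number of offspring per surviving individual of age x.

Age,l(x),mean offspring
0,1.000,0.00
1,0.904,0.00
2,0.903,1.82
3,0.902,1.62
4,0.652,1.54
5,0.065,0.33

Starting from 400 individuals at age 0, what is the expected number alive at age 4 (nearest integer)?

261

Expected survivors = N0 · l_4 = 400 × 0.652 = 260.8 → 261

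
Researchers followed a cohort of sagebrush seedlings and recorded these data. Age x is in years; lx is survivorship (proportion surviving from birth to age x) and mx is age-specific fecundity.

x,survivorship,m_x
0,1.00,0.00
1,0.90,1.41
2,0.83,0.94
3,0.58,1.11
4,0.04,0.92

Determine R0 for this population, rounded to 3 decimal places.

2.730

lx·mx by age: 0, 1.269, 0.7802, 0.6438, 0.0368
R0 = Σ lx·mx = 2.7298 → 2.730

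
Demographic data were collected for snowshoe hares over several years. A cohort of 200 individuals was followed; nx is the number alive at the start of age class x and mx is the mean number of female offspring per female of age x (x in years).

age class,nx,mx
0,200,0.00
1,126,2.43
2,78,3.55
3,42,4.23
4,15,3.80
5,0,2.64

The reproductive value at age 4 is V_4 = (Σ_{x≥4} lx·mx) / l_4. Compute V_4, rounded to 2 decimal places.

3.80

lx = nx/n0 = nx/200: 1, 0.63, 0.39, 0.21, 0.075, 0
lx·mx for x ≥ 4: 0.285, 0 → sum = 0.285
V_4 = 0.285 / l_4 = 0.285 / 0.075 = 3.8 → 3.80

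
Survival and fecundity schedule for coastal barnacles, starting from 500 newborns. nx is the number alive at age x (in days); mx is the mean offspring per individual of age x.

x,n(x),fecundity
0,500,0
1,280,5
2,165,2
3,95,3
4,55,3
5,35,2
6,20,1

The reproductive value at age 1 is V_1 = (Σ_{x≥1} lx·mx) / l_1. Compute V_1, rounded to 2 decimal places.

lx = nx/n0 = nx/500: 1, 0.56, 0.33, 0.19, 0.11, 0.07, 0.04
lx·mx for x ≥ 1: 2.8, 0.66, 0.57, 0.33, 0.14, 0.04 → sum = 4.54
V_1 = 4.54 / l_1 = 4.54 / 0.56 = 8.107143… → 8.11

8.11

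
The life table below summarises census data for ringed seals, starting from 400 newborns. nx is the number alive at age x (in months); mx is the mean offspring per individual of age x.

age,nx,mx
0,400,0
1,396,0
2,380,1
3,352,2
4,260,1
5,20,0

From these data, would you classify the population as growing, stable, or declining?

growing

lx = nx/n0 = nx/400: 1, 0.99, 0.95, 0.88, 0.65, 0.05
R0 = Σ lx·mx = 0 + 0 + 0.95 + 1.76 + 0.65 + 0 = 3.36
R0 > 1, so the population is growing.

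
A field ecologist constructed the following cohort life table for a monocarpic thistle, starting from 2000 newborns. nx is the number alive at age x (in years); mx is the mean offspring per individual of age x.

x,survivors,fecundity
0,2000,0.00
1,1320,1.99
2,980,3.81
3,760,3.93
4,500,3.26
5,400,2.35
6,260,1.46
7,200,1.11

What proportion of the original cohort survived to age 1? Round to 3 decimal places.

0.660

l_1 = n_1/n_0 = 1320/2000 = 0.66 → 0.660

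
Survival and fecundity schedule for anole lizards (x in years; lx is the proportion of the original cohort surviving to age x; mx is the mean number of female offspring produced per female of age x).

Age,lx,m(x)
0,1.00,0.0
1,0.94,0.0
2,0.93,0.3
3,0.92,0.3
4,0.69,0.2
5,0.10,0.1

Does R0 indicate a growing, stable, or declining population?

declining

R0 = Σ lx·mx = 0 + 0 + 0.279 + 0.276 + 0.138 + 0.01 = 0.703
R0 < 1, so the population is declining.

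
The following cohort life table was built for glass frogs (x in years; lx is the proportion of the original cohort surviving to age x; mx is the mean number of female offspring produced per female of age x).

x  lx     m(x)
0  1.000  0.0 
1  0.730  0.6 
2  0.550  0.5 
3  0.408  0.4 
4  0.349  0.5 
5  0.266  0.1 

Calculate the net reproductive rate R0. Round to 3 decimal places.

lx·mx by age: 0, 0.438, 0.275, 0.1632, 0.1745, 0.0266
R0 = Σ lx·mx = 1.0773 → 1.077

1.077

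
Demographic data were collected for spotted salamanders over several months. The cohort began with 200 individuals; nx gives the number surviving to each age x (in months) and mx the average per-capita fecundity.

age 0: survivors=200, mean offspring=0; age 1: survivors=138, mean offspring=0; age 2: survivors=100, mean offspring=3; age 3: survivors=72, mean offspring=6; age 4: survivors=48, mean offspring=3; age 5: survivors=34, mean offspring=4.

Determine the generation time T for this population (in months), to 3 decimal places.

lx = nx/n0 = nx/200: 1, 0.69, 0.5, 0.36, 0.24, 0.17
lx·mx: 0, 0, 1.5, 2.16, 0.72, 0.68 → R0 = 5.06
x·lx·mx: 0, 0, 3, 6.48, 2.88, 3.4 → Σ = 15.76
T = 15.76 / 5.06 = 3.114625… → 3.115

3.115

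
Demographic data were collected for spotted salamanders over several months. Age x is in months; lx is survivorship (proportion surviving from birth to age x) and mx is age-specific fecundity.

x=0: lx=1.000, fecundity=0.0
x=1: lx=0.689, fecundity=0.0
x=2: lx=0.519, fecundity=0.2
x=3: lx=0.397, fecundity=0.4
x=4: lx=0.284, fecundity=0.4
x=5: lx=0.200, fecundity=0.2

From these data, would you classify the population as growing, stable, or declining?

R0 = Σ lx·mx = 0 + 0 + 0.1038 + 0.1588 + 0.1136 + 0.04 = 0.4162
R0 < 1, so the population is declining.

declining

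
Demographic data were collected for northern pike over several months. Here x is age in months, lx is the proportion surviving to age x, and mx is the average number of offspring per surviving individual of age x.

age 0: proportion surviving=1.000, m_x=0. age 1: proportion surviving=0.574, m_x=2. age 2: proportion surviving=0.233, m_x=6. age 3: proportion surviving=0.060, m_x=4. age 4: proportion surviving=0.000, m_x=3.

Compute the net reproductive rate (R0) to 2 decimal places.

lx·mx by age: 0, 1.148, 1.398, 0.24, 0
R0 = Σ lx·mx = 2.786 → 2.79

2.79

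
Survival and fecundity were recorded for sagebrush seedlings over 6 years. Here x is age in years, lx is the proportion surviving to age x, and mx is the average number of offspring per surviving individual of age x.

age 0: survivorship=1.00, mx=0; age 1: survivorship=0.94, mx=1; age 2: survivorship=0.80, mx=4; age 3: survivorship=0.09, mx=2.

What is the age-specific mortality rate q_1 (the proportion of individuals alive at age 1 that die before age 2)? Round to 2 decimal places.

0.15

q_1 = (l_1 − l_2) / l_1 = (0.94 − 0.8) / 0.94
     = 0.14 / 0.94 = 0.148936… → 0.15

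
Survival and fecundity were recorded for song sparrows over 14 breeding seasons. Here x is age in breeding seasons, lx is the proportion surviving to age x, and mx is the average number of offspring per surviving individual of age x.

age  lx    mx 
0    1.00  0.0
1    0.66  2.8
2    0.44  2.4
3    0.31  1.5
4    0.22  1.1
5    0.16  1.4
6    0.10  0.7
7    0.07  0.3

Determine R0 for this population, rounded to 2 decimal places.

lx·mx by age: 0, 1.848, 1.056, 0.465, 0.242, 0.224, 0.07, 0.021
R0 = Σ lx·mx = 3.926 → 3.93

3.93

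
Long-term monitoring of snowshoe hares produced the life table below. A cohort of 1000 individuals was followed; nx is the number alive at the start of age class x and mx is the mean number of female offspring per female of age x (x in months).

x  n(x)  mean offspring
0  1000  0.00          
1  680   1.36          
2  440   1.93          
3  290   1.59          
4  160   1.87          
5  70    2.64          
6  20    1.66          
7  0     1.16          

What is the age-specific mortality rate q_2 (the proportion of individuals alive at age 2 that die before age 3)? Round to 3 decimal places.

0.341

lx = nx/n0 = nx/1000: 1, 0.68, 0.44, 0.29, 0.16, 0.07, 0.02, 0
q_2 = (l_2 − l_3) / l_2 = (0.44 − 0.29) / 0.44
     = 0.15 / 0.44 = 0.340909… → 0.341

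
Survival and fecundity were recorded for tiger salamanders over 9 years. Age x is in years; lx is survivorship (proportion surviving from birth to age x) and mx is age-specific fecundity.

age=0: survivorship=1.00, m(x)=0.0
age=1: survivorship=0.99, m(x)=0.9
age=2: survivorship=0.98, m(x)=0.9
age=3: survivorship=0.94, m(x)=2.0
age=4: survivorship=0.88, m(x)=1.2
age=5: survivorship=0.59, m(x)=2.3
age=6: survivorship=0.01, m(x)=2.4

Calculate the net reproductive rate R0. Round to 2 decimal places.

lx·mx by age: 0, 0.891, 0.882, 1.88, 1.056, 1.357, 0.024
R0 = Σ lx·mx = 6.09 → 6.09

6.09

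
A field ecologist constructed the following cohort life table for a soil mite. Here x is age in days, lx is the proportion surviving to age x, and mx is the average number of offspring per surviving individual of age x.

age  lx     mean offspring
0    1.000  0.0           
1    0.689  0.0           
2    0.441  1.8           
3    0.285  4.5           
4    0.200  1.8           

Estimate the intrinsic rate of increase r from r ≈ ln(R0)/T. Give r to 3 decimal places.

R0 = Σ lx·mx = 0 + 0 + 0.7938 + 1.2825 + 0.36 = 2.4363
Σ x·lx·mx = 6.8751; T = 6.8751/2.4363 = 2.82194…
r ≈ ln(R0)/T = ln(2.4363)/2.82194… = 0.31556… → 0.316

0.316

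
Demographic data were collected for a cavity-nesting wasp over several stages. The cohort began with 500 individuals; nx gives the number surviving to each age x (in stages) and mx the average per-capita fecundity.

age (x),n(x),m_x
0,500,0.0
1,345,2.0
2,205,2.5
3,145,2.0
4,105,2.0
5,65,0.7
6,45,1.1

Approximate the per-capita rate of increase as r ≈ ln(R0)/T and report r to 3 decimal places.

0.582

lx = nx/n0 = nx/500: 1, 0.69, 0.41, 0.29, 0.21, 0.13, 0.09
R0 = Σ lx·mx = 0 + 1.38 + 1.025 + 0.58 + 0.42 + 0.091 + 0.099 = 3.595
Σ x·lx·mx = 7.899; T = 7.899/3.595 = 2.19722…
r ≈ ln(R0)/T = ln(3.595)/2.19722… = 0.58235… → 0.582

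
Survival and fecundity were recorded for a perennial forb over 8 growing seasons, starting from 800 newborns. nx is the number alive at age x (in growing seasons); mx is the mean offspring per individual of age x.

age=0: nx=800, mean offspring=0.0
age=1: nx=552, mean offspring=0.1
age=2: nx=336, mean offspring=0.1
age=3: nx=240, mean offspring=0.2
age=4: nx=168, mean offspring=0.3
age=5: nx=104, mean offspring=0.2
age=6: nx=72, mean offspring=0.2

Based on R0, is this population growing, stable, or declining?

lx = nx/n0 = nx/800: 1, 0.69, 0.42, 0.3, 0.21, 0.13, 0.09
R0 = Σ lx·mx = 0 + 0.069 + 0.042 + 0.06 + 0.063 + 0.026 + 0.018 = 0.278
R0 < 1, so the population is declining.

declining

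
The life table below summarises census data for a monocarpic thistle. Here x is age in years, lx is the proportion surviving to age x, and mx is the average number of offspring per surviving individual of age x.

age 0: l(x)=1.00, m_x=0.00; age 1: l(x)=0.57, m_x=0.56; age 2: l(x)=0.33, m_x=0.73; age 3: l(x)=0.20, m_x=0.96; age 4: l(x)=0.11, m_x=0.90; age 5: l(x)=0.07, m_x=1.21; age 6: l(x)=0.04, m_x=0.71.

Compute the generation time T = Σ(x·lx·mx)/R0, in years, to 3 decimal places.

2.455

lx·mx: 0, 0.3192, 0.2409, 0.192, 0.099, 0.0847, 0.0284 → R0 = 0.9642
x·lx·mx: 0, 0.3192, 0.4818, 0.576, 0.396, 0.4235, 0.1704 → Σ = 2.3669
T = 2.3669 / 0.9642 = 2.454781… → 2.455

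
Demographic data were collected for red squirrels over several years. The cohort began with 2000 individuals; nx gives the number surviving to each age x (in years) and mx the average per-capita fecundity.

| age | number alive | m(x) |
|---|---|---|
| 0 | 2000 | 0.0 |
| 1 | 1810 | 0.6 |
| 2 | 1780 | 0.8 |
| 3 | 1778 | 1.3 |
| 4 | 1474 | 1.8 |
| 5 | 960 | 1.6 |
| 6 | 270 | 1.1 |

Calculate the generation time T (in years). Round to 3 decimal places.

lx = nx/n0 = nx/2000: 1, 0.905, 0.89, 0.889, 0.737, 0.48, 0.135
lx·mx: 0, 0.543, 0.712, 1.1557, 1.3266, 0.768, 0.1485 → R0 = 4.6538
x·lx·mx: 0, 0.543, 1.424, 3.4671, 5.3064, 3.84, 0.891 → Σ = 15.4715
T = 15.4715 / 4.6538 = 3.324488… → 3.324

3.324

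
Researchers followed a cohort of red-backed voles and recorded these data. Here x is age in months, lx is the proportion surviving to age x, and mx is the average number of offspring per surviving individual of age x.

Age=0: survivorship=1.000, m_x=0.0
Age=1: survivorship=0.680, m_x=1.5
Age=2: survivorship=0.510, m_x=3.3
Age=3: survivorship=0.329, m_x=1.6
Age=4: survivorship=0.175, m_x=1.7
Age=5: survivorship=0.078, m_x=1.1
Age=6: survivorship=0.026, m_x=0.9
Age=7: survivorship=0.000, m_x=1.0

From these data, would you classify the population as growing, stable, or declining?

growing

R0 = Σ lx·mx = 0 + 1.02 + 1.683 + 0.5264 + 0.2975 + 0.0858 + 0.0234 + 0 = 3.6361
R0 > 1, so the population is growing.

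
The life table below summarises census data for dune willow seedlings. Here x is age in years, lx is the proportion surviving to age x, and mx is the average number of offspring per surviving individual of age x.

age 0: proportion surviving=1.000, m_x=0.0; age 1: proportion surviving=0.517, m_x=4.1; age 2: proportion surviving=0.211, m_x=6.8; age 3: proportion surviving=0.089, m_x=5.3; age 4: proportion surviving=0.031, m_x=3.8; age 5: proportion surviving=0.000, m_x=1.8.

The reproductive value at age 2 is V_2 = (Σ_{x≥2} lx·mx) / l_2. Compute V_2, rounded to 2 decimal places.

lx·mx for x ≥ 2: 1.4348, 0.4717, 0.1178, 0 → sum = 2.0243
V_2 = 2.0243 / l_2 = 2.0243 / 0.211 = 9.593839… → 9.59

9.59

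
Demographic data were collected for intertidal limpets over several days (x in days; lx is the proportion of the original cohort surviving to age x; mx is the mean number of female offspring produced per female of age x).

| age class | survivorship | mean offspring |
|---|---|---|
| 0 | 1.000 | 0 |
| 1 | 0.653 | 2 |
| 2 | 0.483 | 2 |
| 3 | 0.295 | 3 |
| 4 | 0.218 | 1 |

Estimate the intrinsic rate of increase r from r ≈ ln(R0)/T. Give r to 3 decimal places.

R0 = Σ lx·mx = 0 + 1.306 + 0.966 + 0.885 + 0.218 = 3.375
Σ x·lx·mx = 6.765; T = 6.765/3.375 = 2.00444…
r ≈ ln(R0)/T = ln(3.375)/2.00444… = 0.60685… → 0.607

0.607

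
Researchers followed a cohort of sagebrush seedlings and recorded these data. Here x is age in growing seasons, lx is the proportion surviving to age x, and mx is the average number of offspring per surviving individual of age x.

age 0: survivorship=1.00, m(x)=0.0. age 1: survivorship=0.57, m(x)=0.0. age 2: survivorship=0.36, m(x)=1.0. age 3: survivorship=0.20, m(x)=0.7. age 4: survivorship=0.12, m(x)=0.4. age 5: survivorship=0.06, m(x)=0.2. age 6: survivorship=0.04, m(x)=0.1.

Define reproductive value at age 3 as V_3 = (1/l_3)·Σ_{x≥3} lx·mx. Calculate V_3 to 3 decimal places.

lx·mx for x ≥ 3: 0.14, 0.048, 0.012, 0.004 → sum = 0.204
V_3 = 0.204 / l_3 = 0.204 / 0.2 = 1.02 → 1.020

1.020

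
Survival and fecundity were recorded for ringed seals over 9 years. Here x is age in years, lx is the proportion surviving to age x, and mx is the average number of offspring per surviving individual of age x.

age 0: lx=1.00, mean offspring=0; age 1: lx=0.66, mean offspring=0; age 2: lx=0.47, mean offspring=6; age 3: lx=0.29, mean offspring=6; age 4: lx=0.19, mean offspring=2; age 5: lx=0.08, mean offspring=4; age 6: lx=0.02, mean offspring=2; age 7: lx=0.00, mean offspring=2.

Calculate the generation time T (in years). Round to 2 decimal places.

2.68

lx·mx: 0, 0, 2.82, 1.74, 0.38, 0.32, 0.04, 0 → R0 = 5.3
x·lx·mx: 0, 0, 5.64, 5.22, 1.52, 1.6, 0.24, 0 → Σ = 14.22
T = 14.22 / 5.3 = 2.683019… → 2.68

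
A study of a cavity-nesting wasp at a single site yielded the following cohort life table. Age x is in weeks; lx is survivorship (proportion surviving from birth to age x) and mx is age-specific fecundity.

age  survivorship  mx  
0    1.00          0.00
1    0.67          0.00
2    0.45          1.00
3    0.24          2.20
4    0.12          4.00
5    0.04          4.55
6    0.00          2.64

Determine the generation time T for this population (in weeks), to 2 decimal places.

3.24

lx·mx: 0, 0, 0.45, 0.528, 0.48, 0.182, 0 → R0 = 1.64
x·lx·mx: 0, 0, 0.9, 1.584, 1.92, 0.91, 0 → Σ = 5.314
T = 5.314 / 1.64 = 3.240244… → 3.24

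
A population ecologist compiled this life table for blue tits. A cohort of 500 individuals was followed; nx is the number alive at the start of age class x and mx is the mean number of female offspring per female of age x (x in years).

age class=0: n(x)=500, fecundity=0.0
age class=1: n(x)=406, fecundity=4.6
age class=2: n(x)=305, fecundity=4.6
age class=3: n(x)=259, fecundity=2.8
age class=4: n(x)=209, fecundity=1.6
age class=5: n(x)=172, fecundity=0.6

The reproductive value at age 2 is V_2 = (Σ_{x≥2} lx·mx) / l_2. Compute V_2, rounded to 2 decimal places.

lx = nx/n0 = nx/500: 1, 0.812, 0.61, 0.518, 0.418, 0.344
lx·mx for x ≥ 2: 2.806, 1.4504, 0.6688, 0.2064 → sum = 5.1316
V_2 = 5.1316 / l_2 = 5.1316 / 0.61 = 8.412459… → 8.41

8.41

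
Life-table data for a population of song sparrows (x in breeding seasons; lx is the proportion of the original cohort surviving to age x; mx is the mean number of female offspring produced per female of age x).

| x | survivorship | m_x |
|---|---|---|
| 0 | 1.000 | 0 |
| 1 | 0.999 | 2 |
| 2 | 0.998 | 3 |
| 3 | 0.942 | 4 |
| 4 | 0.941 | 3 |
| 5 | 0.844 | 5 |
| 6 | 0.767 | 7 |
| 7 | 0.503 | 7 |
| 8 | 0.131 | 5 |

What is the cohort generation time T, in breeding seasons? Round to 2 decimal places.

4.49

lx·mx: 0, 1.998, 2.994, 3.768, 2.823, 4.22, 5.369, 3.521, 0.655 → R0 = 25.348
x·lx·mx: 0, 1.998, 5.988, 11.304, 11.292, 21.1, 32.214, 24.647, 5.24 → Σ = 113.783
T = 113.783 / 25.348 = 4.488835… → 4.49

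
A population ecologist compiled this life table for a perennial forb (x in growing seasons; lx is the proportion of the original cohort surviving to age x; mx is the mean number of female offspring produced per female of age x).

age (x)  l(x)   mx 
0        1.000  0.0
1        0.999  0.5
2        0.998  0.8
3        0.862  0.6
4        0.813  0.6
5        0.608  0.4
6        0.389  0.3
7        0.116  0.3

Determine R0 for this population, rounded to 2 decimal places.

2.70

lx·mx by age: 0, 0.4995, 0.7984, 0.5172, 0.4878, 0.2432, 0.1167, 0.0348
R0 = Σ lx·mx = 2.6976 → 2.70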